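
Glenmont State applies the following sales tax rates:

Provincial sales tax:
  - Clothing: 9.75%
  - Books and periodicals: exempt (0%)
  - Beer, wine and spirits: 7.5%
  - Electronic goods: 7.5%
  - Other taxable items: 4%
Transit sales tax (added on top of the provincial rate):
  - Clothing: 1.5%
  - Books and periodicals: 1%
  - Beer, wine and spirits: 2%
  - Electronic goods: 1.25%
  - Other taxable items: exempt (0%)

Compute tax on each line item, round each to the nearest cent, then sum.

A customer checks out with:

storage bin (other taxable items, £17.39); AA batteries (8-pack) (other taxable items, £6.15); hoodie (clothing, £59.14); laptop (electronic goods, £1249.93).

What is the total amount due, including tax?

Storage bin £17.39: other taxable items → 4% + 0% transit = 4% → £0.70
AA batteries (8-pack) £6.15: other taxable items → 4% + 0% transit = 4% → £0.25
Hoodie £59.14: clothing → 9.75% + 1.5% transit = 11.25% → £6.65
Laptop £1249.93: electronic goods → 7.5% + 1.25% transit = 8.75% → £109.37
Subtotal = £1332.61; tax = £116.97; total due = £1449.58

£1449.58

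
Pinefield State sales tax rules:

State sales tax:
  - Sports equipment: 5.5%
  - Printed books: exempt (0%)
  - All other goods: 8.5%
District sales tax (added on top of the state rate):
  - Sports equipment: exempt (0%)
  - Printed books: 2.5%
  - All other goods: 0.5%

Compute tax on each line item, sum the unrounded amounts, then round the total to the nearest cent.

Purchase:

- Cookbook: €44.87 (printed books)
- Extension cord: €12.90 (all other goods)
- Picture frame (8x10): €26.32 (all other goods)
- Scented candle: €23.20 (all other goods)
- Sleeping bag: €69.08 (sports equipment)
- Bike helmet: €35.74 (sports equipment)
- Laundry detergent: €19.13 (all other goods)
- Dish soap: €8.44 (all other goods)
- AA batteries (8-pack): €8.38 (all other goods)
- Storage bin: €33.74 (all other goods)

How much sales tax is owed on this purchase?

€18.78

Cookbook €44.87: printed books → 0% + 2.5% district = 2.5% → €1.12175
Extension cord €12.90: all other goods → 8.5% + 0.5% district = 9% → €1.161
Picture frame (8x10) €26.32: all other goods → 8.5% + 0.5% district = 9% → €2.3688
Scented candle €23.20: all other goods → 8.5% + 0.5% district = 9% → €2.088
Sleeping bag €69.08: sports equipment → 5.5% + 0% district = 5.5% → €3.7994
Bike helmet €35.74: sports equipment → 5.5% + 0% district = 5.5% → €1.9657
Laundry detergent €19.13: all other goods → 8.5% + 0.5% district = 9% → €1.7217
Dish soap €8.44: all other goods → 8.5% + 0.5% district = 9% → €0.7596
AA batteries (8-pack) €8.38: all other goods → 8.5% + 0.5% district = 9% → €0.7542
Storage bin €33.74: all other goods → 8.5% + 0.5% district = 9% → €3.0366
Unrounded tax sum = €18.77675 → €18.78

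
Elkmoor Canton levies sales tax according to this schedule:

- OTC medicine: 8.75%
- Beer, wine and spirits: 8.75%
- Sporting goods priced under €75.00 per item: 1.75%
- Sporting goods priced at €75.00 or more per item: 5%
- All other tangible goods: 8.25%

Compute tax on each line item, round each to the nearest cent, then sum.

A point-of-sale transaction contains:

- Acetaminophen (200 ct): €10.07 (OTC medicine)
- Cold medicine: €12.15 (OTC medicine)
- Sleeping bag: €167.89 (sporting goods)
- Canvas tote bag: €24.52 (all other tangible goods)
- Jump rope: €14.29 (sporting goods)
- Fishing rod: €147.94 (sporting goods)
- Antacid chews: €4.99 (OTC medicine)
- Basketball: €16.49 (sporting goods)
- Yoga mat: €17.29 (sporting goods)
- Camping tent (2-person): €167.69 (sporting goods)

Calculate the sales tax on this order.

Acetaminophen (200 ct) €10.07: OTC medicine → 8.75% → €0.88
Cold medicine €12.15: OTC medicine → 8.75% → €1.06
Sleeping bag €167.89: sporting goods, €75.00 or more → 5% → €8.39
Canvas tote bag €24.52: all other tangible goods → 8.25% → €2.02
Jump rope €14.29: sporting goods, under €75.00 → 1.75% → €0.25
Fishing rod €147.94: sporting goods, €75.00 or more → 5% → €7.40
Antacid chews €4.99: OTC medicine → 8.75% → €0.44
Basketball €16.49: sporting goods, under €75.00 → 1.75% → €0.29
Yoga mat €17.29: sporting goods, under €75.00 → 1.75% → €0.30
Camping tent (2-person) €167.69: sporting goods, €75.00 or more → 5% → €8.38
Total tax = €0.88 + €1.06 + €8.39 + €2.02 + €0.25 + €7.40 + €0.44 + €0.29 + €0.30 + €8.38 = €29.41

€29.41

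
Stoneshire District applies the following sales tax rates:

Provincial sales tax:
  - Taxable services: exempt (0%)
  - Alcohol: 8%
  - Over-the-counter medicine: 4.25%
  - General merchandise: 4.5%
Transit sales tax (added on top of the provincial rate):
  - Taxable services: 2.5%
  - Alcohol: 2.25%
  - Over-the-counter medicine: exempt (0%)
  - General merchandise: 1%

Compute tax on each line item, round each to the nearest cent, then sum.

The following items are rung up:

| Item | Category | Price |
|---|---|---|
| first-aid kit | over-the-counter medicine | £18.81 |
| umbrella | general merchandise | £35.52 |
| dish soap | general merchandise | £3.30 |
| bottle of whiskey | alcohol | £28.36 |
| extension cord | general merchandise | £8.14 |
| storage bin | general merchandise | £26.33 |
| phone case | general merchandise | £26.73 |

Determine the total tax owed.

£9.21

First-aid kit £18.81: over-the-counter medicine → 4.25% + 0% transit = 4.25% → £0.80
Umbrella £35.52: general merchandise → 4.5% + 1% transit = 5.5% → £1.95
Dish soap £3.30: general merchandise → 4.5% + 1% transit = 5.5% → £0.18
Bottle of whiskey £28.36: alcohol → 8% + 2.25% transit = 10.25% → £2.91
Extension cord £8.14: general merchandise → 4.5% + 1% transit = 5.5% → £0.45
Storage bin £26.33: general merchandise → 4.5% + 1% transit = 5.5% → £1.45
Phone case £26.73: general merchandise → 4.5% + 1% transit = 5.5% → £1.47
Total tax = £0.80 + £1.95 + £0.18 + £2.91 + £0.45 + £1.45 + £1.47 = £9.21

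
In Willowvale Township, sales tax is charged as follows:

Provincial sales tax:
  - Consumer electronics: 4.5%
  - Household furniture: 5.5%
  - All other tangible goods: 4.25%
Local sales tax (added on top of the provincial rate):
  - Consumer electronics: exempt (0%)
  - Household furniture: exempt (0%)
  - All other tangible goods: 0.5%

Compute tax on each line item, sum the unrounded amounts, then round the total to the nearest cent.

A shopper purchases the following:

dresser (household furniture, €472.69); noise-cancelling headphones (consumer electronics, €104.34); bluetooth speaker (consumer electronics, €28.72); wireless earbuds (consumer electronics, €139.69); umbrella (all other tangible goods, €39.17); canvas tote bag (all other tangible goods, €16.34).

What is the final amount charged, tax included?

Dresser €472.69: household furniture → 5.5% + 0% local = 5.5% → €25.99795
Noise-cancelling headphones €104.34: consumer electronics → 4.5% + 0% local = 4.5% → €4.6953
Bluetooth speaker €28.72: consumer electronics → 4.5% + 0% local = 4.5% → €1.2924
Wireless earbuds €139.69: consumer electronics → 4.5% + 0% local = 4.5% → €6.28605
Umbrella €39.17: all other tangible goods → 4.25% + 0.5% local = 4.75% → €1.860575
Canvas tote bag €16.34: all other tangible goods → 4.25% + 0.5% local = 4.75% → €0.77615
Subtotal = €800.95; unrounded tax = €40.908425 → €40.91; total due = €841.86

€841.86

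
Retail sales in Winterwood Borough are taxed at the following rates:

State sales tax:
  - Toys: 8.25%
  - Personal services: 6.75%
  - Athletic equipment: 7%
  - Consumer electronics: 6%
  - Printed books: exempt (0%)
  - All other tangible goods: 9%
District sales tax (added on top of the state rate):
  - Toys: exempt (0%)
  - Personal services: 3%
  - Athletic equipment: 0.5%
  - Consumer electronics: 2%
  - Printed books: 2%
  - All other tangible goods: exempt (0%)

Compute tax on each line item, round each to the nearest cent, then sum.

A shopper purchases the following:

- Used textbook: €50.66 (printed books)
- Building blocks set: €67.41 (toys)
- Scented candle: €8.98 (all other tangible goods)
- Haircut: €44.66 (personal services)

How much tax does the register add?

Used textbook €50.66: printed books → 0% + 2% district = 2% → €1.01
Building blocks set €67.41: toys → 8.25% + 0% district = 8.25% → €5.56
Scented candle €8.98: all other tangible goods → 9% + 0% district = 9% → €0.81
Haircut €44.66: personal services → 6.75% + 3% district = 9.75% → €4.35
Total tax = €1.01 + €5.56 + €0.81 + €4.35 = €11.73

€11.73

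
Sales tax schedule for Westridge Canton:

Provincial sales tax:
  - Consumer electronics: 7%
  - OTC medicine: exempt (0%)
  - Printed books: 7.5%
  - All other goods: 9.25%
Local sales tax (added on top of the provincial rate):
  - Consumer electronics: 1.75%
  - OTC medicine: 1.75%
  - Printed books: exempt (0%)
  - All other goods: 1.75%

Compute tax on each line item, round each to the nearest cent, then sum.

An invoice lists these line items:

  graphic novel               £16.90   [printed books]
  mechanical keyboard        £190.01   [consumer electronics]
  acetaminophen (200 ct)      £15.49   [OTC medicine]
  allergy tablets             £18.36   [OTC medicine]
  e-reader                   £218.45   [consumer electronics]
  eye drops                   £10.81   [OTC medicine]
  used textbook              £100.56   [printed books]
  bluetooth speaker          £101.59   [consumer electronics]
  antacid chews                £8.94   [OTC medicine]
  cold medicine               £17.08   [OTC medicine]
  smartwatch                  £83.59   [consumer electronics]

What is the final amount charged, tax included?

£843.77

Graphic novel £16.90: printed books → 7.5% + 0% local = 7.5% → £1.27
Mechanical keyboard £190.01: consumer electronics → 7% + 1.75% local = 8.75% → £16.63
Acetaminophen (200 ct) £15.49: OTC medicine → 0% + 1.75% local = 1.75% → £0.27
Allergy tablets £18.36: OTC medicine → 0% + 1.75% local = 1.75% → £0.32
E-reader £218.45: consumer electronics → 7% + 1.75% local = 8.75% → £19.11
Eye drops £10.81: OTC medicine → 0% + 1.75% local = 1.75% → £0.19
Used textbook £100.56: printed books → 7.5% + 0% local = 7.5% → £7.54
Bluetooth speaker £101.59: consumer electronics → 7% + 1.75% local = 8.75% → £8.89
Antacid chews £8.94: OTC medicine → 0% + 1.75% local = 1.75% → £0.16
Cold medicine £17.08: OTC medicine → 0% + 1.75% local = 1.75% → £0.30
Smartwatch £83.59: consumer electronics → 7% + 1.75% local = 8.75% → £7.31
Subtotal = £781.78; tax = £61.99; total due = £843.77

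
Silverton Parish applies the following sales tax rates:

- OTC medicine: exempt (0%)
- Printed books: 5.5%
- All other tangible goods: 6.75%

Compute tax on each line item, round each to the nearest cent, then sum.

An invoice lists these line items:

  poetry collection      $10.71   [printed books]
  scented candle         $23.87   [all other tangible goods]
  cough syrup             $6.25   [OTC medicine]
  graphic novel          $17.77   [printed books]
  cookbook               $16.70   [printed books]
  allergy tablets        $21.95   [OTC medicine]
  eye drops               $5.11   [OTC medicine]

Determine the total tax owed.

$4.10

Poetry collection $10.71: printed books → 5.5% → $0.59
Scented candle $23.87: all other tangible goods → 6.75% → $1.61
Cough syrup $6.25: OTC medicine → 0% → $0.00
Graphic novel $17.77: printed books → 5.5% → $0.98
Cookbook $16.70: printed books → 5.5% → $0.92
Allergy tablets $21.95: OTC medicine → 0% → $0.00
Eye drops $5.11: OTC medicine → 0% → $0.00
Total tax = $0.59 + $1.61 + $0.98 + $0.92 = $4.10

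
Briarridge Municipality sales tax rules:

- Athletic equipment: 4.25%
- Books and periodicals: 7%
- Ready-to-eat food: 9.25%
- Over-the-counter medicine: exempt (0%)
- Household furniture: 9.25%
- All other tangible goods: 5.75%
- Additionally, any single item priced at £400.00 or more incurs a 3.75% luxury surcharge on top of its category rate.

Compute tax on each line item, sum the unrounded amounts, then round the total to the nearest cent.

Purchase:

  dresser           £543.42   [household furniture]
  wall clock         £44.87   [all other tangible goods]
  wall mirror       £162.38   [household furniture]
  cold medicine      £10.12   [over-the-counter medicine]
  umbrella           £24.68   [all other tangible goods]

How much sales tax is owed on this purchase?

£89.66

Dresser £543.42: household furniture → 9.25% + 3.75% surcharge = 13% → £70.6446
Wall clock £44.87: all other tangible goods → 5.75% → £2.580025
Wall mirror £162.38: household furniture → 9.25% → £15.02015
Cold medicine £10.12: over-the-counter medicine → 0% → £0.00
Umbrella £24.68: all other tangible goods → 5.75% → £1.4191
Unrounded tax sum = £89.663875 → £89.66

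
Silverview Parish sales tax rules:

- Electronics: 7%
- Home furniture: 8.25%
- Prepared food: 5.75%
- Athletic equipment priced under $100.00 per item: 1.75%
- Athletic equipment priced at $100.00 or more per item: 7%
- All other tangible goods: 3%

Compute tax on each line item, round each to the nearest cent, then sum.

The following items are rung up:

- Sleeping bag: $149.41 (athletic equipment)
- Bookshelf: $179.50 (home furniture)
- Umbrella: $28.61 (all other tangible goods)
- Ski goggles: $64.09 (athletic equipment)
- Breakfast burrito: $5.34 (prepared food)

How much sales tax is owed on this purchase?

Sleeping bag $149.41: athletic equipment, $100.00 or more → 7% → $10.46
Bookshelf $179.50: home furniture → 8.25% → $14.81
Umbrella $28.61: all other tangible goods → 3% → $0.86
Ski goggles $64.09: athletic equipment, under $100.00 → 1.75% → $1.12
Breakfast burrito $5.34: prepared food → 5.75% → $0.31
Total tax = $10.46 + $14.81 + $0.86 + $1.12 + $0.31 = $27.56

$27.56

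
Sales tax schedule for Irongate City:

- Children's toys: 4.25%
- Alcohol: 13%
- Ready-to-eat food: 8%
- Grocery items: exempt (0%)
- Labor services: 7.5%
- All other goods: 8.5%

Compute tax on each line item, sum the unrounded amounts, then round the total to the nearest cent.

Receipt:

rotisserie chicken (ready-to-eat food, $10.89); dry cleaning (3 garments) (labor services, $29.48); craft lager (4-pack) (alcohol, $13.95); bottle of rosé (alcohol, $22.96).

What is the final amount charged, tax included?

$85.16

Rotisserie chicken $10.89: ready-to-eat food → 8% → $0.8712
Dry cleaning (3 garments) $29.48: labor services → 7.5% → $2.211
Craft lager (4-pack) $13.95: alcohol → 13% → $1.8135
Bottle of rosé $22.96: alcohol → 13% → $2.9848
Subtotal = $77.28; unrounded tax = $7.8805 → $7.88; total due = $85.16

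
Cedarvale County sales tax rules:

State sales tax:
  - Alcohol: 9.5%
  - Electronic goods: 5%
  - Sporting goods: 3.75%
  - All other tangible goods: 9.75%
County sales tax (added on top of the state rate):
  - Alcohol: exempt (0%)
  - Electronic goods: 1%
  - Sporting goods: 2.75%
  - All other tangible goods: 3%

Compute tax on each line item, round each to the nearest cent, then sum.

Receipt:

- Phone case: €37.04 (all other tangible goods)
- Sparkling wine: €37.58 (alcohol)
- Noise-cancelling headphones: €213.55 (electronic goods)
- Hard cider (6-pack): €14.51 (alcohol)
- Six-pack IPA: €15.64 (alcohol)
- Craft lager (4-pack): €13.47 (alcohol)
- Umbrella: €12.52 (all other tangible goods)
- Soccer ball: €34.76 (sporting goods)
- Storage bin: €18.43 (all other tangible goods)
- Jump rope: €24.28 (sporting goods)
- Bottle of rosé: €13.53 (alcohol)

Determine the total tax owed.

Phone case €37.04: all other tangible goods → 9.75% + 3% county = 12.75% → €4.72
Sparkling wine €37.58: alcohol → 9.5% + 0% county = 9.5% → €3.57
Noise-cancelling headphones €213.55: electronic goods → 5% + 1% county = 6% → €12.81
Hard cider (6-pack) €14.51: alcohol → 9.5% + 0% county = 9.5% → €1.38
Six-pack IPA €15.64: alcohol → 9.5% + 0% county = 9.5% → €1.49
Craft lager (4-pack) €13.47: alcohol → 9.5% + 0% county = 9.5% → €1.28
Umbrella €12.52: all other tangible goods → 9.75% + 3% county = 12.75% → €1.60
Soccer ball €34.76: sporting goods → 3.75% + 2.75% county = 6.5% → €2.26
Storage bin €18.43: all other tangible goods → 9.75% + 3% county = 12.75% → €2.35
Jump rope €24.28: sporting goods → 3.75% + 2.75% county = 6.5% → €1.58
Bottle of rosé €13.53: alcohol → 9.5% + 0% county = 9.5% → €1.29
Total tax = €4.72 + €3.57 + €12.81 + €1.38 + €1.49 + €1.28 + €1.60 + €2.26 + €2.35 + €1.58 + €1.29 = €34.33

€34.33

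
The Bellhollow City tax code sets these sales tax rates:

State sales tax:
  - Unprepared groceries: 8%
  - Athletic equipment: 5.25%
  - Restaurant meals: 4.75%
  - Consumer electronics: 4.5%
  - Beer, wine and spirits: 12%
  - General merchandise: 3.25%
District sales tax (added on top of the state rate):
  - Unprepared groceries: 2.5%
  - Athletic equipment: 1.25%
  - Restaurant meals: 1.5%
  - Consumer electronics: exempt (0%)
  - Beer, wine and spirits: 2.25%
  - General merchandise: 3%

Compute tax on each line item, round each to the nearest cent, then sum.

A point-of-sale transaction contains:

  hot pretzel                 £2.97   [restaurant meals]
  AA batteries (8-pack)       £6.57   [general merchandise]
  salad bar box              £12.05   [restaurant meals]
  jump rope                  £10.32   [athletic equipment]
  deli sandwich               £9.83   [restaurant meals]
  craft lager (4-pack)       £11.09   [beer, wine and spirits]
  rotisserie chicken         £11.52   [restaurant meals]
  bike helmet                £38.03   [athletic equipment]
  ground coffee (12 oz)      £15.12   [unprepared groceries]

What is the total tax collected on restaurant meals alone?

£2.27

Hot pretzel £2.97: restaurant meals → 4.75% + 1.5% district = 6.25% → £0.19
Salad bar box £12.05: restaurant meals → 4.75% + 1.5% district = 6.25% → £0.75
Deli sandwich £9.83: restaurant meals → 4.75% + 1.5% district = 6.25% → £0.61
Rotisserie chicken £11.52: restaurant meals → 4.75% + 1.5% district = 6.25% → £0.72
Tax on restaurant meals = £0.19 + £0.75 + £0.61 + £0.72 = £2.27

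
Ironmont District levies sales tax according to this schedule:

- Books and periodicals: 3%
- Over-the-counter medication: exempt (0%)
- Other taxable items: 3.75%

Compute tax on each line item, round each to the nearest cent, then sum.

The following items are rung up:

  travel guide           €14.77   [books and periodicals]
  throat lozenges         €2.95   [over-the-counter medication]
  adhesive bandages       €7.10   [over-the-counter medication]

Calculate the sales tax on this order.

€0.44

Travel guide €14.77: books and periodicals → 3% → €0.44
Throat lozenges €2.95: over-the-counter medication → 0% → €0.00
Adhesive bandages €7.10: over-the-counter medication → 0% → €0.00
Total tax = €0.44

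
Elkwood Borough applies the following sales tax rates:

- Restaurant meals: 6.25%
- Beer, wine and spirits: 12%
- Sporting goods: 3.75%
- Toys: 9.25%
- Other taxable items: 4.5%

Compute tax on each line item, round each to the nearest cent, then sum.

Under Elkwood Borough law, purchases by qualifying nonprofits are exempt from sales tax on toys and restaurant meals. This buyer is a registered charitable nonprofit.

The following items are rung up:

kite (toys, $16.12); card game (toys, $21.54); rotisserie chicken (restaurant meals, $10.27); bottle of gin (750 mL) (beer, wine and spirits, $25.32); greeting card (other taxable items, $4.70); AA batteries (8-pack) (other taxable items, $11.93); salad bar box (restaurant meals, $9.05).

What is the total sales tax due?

$3.79

Kite $16.12: toys, buyer-exempt → 0% → $0.00
Card game $21.54: toys, buyer-exempt → 0% → $0.00
Rotisserie chicken $10.27: restaurant meals, buyer-exempt → 0% → $0.00
Bottle of gin (750 mL) $25.32: beer, wine and spirits → 12% → $3.04
Greeting card $4.70: other taxable items → 4.5% → $0.21
AA batteries (8-pack) $11.93: other taxable items → 4.5% → $0.54
Salad bar box $9.05: restaurant meals, buyer-exempt → 0% → $0.00
Total tax = $3.04 + $0.21 + $0.54 = $3.79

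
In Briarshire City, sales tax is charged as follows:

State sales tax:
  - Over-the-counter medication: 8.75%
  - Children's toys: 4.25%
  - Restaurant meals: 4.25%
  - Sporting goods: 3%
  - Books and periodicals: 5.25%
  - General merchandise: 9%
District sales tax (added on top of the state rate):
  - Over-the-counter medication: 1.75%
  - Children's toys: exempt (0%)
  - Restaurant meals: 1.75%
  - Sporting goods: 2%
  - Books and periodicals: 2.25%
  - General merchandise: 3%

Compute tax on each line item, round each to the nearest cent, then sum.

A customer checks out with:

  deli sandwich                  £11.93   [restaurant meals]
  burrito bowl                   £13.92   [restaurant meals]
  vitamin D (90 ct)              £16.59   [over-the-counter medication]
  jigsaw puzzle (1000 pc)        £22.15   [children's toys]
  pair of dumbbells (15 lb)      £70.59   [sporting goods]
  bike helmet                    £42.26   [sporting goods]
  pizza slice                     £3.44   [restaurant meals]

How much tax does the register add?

Deli sandwich £11.93: restaurant meals → 4.25% + 1.75% district = 6% → £0.72
Burrito bowl £13.92: restaurant meals → 4.25% + 1.75% district = 6% → £0.84
Vitamin D (90 ct) £16.59: over-the-counter medication → 8.75% + 1.75% district = 10.5% → £1.74
Jigsaw puzzle (1000 pc) £22.15: children's toys → 4.25% + 0% district = 4.25% → £0.94
Pair of dumbbells (15 lb) £70.59: sporting goods → 3% + 2% district = 5% → £3.53
Bike helmet £42.26: sporting goods → 3% + 2% district = 5% → £2.11
Pizza slice £3.44: restaurant meals → 4.25% + 1.75% district = 6% → £0.21
Total tax = £0.72 + £0.84 + £1.74 + £0.94 + £3.53 + £2.11 + £0.21 = £10.09

£10.09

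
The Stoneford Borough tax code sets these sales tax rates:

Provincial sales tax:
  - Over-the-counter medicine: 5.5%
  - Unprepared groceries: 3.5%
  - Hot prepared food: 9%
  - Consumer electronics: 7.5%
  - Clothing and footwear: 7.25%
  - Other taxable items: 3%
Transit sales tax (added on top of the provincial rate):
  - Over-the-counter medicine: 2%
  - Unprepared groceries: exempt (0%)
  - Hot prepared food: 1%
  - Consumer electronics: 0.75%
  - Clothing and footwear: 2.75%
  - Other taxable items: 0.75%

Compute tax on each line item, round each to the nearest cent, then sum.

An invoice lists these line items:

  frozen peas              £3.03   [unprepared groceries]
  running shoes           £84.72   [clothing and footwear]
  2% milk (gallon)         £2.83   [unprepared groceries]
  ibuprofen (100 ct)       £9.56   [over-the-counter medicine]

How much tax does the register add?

Frozen peas £3.03: unprepared groceries → 3.5% + 0% transit = 3.5% → £0.11
Running shoes £84.72: clothing and footwear → 7.25% + 2.75% transit = 10% → £8.47
2% milk (gallon) £2.83: unprepared groceries → 3.5% + 0% transit = 3.5% → £0.10
Ibuprofen (100 ct) £9.56: over-the-counter medicine → 5.5% + 2% transit = 7.5% → £0.72
Total tax = £0.11 + £8.47 + £0.10 + £0.72 = £9.40

£9.40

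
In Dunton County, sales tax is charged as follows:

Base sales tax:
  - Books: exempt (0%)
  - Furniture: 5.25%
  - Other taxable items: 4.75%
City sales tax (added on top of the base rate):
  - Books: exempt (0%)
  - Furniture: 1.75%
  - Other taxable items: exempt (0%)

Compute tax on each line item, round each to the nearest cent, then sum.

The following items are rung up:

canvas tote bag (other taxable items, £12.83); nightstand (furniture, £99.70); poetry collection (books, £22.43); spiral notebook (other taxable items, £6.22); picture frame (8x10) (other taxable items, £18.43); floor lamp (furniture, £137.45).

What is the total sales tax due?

Canvas tote bag £12.83: other taxable items → 4.75% + 0% city = 4.75% → £0.61
Nightstand £99.70: furniture → 5.25% + 1.75% city = 7% → £6.98
Poetry collection £22.43: books → 0% + 0% city = 0% → £0.00
Spiral notebook £6.22: other taxable items → 4.75% + 0% city = 4.75% → £0.30
Picture frame (8x10) £18.43: other taxable items → 4.75% + 0% city = 4.75% → £0.88
Floor lamp £137.45: furniture → 5.25% + 1.75% city = 7% → £9.62
Total tax = £0.61 + £6.98 + £0.30 + £0.88 + £9.62 = £18.39

£18.39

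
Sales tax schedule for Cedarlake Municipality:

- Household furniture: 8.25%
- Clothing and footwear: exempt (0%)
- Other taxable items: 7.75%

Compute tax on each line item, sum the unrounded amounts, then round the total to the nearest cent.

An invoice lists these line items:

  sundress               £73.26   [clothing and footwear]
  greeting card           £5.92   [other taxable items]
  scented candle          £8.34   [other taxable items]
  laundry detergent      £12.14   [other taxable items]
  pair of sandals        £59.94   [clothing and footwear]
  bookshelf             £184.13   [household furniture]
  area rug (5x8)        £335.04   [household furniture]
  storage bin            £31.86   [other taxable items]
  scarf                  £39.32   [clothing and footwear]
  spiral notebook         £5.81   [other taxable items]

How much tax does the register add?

£47.80

Sundress £73.26: clothing and footwear → 0% → £0.00
Greeting card £5.92: other taxable items → 7.75% → £0.4588
Scented candle £8.34: other taxable items → 7.75% → £0.64635
Laundry detergent £12.14: other taxable items → 7.75% → £0.94085
Pair of sandals £59.94: clothing and footwear → 0% → £0.00
Bookshelf £184.13: household furniture → 8.25% → £15.190725
Area rug (5x8) £335.04: household furniture → 8.25% → £27.6408
Storage bin £31.86: other taxable items → 7.75% → £2.46915
Scarf £39.32: clothing and footwear → 0% → £0.00
Spiral notebook £5.81: other taxable items → 7.75% → £0.450275
Unrounded tax sum = £47.79695 → £47.80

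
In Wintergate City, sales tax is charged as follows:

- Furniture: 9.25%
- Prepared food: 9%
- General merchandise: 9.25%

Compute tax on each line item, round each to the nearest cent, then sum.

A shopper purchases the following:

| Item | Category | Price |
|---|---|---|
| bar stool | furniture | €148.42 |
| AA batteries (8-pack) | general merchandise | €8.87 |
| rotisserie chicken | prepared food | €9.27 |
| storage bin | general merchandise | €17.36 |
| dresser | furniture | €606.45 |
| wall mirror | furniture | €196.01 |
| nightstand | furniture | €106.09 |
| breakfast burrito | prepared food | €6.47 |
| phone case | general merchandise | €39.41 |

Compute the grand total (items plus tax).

Bar stool €148.42: furniture → 9.25% → €13.73
AA batteries (8-pack) €8.87: general merchandise → 9.25% → €0.82
Rotisserie chicken €9.27: prepared food → 9% → €0.83
Storage bin €17.36: general merchandise → 9.25% → €1.61
Dresser €606.45: furniture → 9.25% → €56.10
Wall mirror €196.01: furniture → 9.25% → €18.13
Nightstand €106.09: furniture → 9.25% → €9.81
Breakfast burrito €6.47: prepared food → 9% → €0.58
Phone case €39.41: general merchandise → 9.25% → €3.65
Subtotal = €1138.35; tax = €105.26; total due = €1243.61

€1243.61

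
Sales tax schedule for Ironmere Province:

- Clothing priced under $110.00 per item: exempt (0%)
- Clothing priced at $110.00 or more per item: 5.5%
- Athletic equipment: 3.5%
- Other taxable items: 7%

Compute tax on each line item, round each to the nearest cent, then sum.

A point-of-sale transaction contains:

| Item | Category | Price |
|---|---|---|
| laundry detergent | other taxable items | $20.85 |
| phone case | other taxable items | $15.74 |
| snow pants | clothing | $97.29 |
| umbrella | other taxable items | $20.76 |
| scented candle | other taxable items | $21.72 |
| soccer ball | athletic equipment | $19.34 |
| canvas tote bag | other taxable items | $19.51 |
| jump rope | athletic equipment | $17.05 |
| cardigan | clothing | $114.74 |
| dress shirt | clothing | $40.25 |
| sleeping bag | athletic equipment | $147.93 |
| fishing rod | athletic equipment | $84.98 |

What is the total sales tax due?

Laundry detergent $20.85: other taxable items → 7% → $1.46
Phone case $15.74: other taxable items → 7% → $1.10
Snow pants $97.29: clothing, under $110.00 → 0% → $0.00
Umbrella $20.76: other taxable items → 7% → $1.45
Scented candle $21.72: other taxable items → 7% → $1.52
Soccer ball $19.34: athletic equipment → 3.5% → $0.68
Canvas tote bag $19.51: other taxable items → 7% → $1.37
Jump rope $17.05: athletic equipment → 3.5% → $0.60
Cardigan $114.74: clothing, $110.00 or more → 5.5% → $6.31
Dress shirt $40.25: clothing, under $110.00 → 0% → $0.00
Sleeping bag $147.93: athletic equipment → 3.5% → $5.18
Fishing rod $84.98: athletic equipment → 3.5% → $2.97
Total tax = $1.46 + $1.10 + $1.45 + $1.52 + $0.68 + $1.37 + $0.60 + $6.31 + $5.18 + $2.97 = $22.64

$22.64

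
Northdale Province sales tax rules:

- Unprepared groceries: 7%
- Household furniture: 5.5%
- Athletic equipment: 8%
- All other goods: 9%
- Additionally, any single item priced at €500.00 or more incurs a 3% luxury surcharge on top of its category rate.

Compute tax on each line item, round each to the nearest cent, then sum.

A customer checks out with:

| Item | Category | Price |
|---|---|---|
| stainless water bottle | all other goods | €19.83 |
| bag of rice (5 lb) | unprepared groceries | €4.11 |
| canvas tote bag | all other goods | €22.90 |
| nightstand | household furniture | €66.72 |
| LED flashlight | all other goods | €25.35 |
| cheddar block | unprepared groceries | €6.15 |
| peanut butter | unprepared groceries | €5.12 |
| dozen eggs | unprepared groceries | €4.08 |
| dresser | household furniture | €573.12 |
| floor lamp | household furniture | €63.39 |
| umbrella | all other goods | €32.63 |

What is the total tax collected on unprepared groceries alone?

Bag of rice (5 lb) €4.11: unprepared groceries → 7% → €0.29
Cheddar block €6.15: unprepared groceries → 7% → €0.43
Peanut butter €5.12: unprepared groceries → 7% → €0.36
Dozen eggs €4.08: unprepared groceries → 7% → €0.29
Tax on unprepared groceries = €0.29 + €0.43 + €0.36 + €0.29 = €1.37

€1.37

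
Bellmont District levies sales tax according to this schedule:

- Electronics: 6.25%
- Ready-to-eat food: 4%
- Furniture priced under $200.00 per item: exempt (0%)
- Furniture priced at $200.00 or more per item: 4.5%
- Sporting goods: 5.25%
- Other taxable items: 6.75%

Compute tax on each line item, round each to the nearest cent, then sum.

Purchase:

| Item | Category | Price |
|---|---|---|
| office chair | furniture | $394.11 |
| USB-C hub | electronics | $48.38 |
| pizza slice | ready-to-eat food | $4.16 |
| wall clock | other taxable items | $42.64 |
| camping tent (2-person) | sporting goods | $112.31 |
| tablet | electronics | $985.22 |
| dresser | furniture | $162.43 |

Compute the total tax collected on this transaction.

Office chair $394.11: furniture, $200.00 or more → 4.5% → $17.73
USB-C hub $48.38: electronics → 6.25% → $3.02
Pizza slice $4.16: ready-to-eat food → 4% → $0.17
Wall clock $42.64: other taxable items → 6.75% → $2.88
Camping tent (2-person) $112.31: sporting goods → 5.25% → $5.90
Tablet $985.22: electronics → 6.25% → $61.58
Dresser $162.43: furniture, under $200.00 → 0% → $0.00
Total tax = $17.73 + $3.02 + $0.17 + $2.88 + $5.90 + $61.58 = $91.28

$91.28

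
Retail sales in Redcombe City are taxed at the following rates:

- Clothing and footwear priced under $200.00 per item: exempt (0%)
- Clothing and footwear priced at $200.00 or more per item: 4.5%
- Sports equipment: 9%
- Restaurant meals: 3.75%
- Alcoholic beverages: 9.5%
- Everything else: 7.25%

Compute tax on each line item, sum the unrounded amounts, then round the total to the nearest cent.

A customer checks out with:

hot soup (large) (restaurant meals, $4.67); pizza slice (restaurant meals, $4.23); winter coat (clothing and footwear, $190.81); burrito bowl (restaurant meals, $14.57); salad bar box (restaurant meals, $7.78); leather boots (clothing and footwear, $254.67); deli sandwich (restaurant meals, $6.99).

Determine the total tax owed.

Hot soup (large) $4.67: restaurant meals → 3.75% → $0.175125
Pizza slice $4.23: restaurant meals → 3.75% → $0.158625
Winter coat $190.81: clothing and footwear, under $200.00 → 0% → $0.00
Burrito bowl $14.57: restaurant meals → 3.75% → $0.546375
Salad bar box $7.78: restaurant meals → 3.75% → $0.29175
Leather boots $254.67: clothing and footwear, $200.00 or more → 4.5% → $11.46015
Deli sandwich $6.99: restaurant meals → 3.75% → $0.262125
Unrounded tax sum = $12.89415 → $12.89

$12.89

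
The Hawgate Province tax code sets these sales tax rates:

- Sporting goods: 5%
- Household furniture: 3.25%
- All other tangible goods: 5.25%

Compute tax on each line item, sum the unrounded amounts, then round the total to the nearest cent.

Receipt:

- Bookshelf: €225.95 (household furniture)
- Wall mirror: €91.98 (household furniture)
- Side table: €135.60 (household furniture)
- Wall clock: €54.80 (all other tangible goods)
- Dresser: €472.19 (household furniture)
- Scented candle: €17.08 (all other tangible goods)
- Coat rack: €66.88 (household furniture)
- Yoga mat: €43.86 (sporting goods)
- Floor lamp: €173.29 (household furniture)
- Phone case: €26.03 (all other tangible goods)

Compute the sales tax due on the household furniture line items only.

€37.89

Bookshelf €225.95: household furniture → 3.25% → €7.343375
Wall mirror €91.98: household furniture → 3.25% → €2.98935
Side table €135.60: household furniture → 3.25% → €4.407
Dresser €472.19: household furniture → 3.25% → €15.346175
Coat rack €66.88: household furniture → 3.25% → €2.1736
Floor lamp €173.29: household furniture → 3.25% → €5.631925
Tax on household furniture: unrounded sum = €37.891425 → €37.89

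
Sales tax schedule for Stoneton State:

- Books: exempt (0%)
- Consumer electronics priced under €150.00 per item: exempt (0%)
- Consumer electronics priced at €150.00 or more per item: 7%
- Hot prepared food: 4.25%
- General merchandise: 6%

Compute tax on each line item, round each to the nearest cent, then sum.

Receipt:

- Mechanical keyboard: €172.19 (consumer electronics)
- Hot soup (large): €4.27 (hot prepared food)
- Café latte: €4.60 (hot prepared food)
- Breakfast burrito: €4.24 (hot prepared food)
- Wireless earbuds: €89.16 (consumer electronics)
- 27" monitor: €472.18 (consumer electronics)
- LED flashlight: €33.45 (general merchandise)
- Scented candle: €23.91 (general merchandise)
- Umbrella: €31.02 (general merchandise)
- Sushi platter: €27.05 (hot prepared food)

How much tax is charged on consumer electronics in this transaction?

Mechanical keyboard €172.19: consumer electronics, €150.00 or more → 7% → €12.05
Wireless earbuds €89.16: consumer electronics, under €150.00 → 0% → €0.00
27" monitor €472.18: consumer electronics, €150.00 or more → 7% → €33.05
Tax on consumer electronics = €12.05 + €0.00 + €33.05 = €45.10

€45.10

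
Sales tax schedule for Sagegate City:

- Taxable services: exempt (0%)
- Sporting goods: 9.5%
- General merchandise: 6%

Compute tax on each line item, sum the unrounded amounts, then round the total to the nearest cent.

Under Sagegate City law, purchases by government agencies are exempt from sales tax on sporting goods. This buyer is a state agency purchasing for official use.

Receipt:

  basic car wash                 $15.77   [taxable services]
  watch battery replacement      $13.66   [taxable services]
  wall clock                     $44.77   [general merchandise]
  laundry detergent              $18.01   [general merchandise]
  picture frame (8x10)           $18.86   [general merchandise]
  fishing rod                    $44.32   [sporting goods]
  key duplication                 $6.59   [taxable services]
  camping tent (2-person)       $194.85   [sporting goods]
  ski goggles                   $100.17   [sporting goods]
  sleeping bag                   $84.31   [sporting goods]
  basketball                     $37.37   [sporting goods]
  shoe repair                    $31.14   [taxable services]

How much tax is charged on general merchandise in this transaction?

$4.90

Wall clock $44.77: general merchandise → 6% → $2.6862
Laundry detergent $18.01: general merchandise → 6% → $1.0806
Picture frame (8x10) $18.86: general merchandise → 6% → $1.1316
Tax on general merchandise: unrounded sum = $4.8984 → $4.90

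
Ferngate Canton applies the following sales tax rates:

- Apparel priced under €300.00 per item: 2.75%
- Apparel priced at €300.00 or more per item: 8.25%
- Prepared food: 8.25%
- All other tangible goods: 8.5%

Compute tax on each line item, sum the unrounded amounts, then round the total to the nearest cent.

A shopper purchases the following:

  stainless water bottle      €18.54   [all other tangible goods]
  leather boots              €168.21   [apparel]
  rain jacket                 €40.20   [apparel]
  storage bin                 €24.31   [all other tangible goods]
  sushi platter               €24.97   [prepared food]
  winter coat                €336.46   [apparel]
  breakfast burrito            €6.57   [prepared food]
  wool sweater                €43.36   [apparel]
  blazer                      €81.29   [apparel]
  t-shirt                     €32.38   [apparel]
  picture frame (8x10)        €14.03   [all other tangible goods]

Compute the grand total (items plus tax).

Stainless water bottle €18.54: all other tangible goods → 8.5% → €1.5759
Leather boots €168.21: apparel, under €300.00 → 2.75% → €4.625775
Rain jacket €40.20: apparel, under €300.00 → 2.75% → €1.1055
Storage bin €24.31: all other tangible goods → 8.5% → €2.06635
Sushi platter €24.97: prepared food → 8.25% → €2.060025
Winter coat €336.46: apparel, €300.00 or more → 8.25% → €27.75795
Breakfast burrito €6.57: prepared food → 8.25% → €0.542025
Wool sweater €43.36: apparel, under €300.00 → 2.75% → €1.1924
Blazer €81.29: apparel, under €300.00 → 2.75% → €2.235475
T-shirt €32.38: apparel, under €300.00 → 2.75% → €0.89045
Picture frame (8x10) €14.03: all other tangible goods → 8.5% → €1.19255
Subtotal = €790.32; unrounded tax = €45.2444 → €45.24; total due = €835.56

€835.56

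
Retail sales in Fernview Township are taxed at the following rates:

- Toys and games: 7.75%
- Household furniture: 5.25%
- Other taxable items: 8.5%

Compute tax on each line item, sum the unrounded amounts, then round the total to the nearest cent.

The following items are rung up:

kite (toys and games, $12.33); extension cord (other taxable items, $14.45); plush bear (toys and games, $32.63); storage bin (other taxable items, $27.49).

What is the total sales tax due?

Kite $12.33: toys and games → 7.75% → $0.955575
Extension cord $14.45: other taxable items → 8.5% → $1.22825
Plush bear $32.63: toys and games → 7.75% → $2.528825
Storage bin $27.49: other taxable items → 8.5% → $2.33665
Unrounded tax sum = $7.0493 → $7.05

$7.05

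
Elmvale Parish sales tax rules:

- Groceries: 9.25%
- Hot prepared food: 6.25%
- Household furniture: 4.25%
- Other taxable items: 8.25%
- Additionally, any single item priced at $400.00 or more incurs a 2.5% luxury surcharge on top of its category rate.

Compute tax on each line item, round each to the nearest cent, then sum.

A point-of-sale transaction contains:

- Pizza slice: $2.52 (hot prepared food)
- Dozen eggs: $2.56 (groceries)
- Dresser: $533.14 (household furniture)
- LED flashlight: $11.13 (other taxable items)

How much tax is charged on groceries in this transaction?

$0.24

Dozen eggs $2.56: groceries → 9.25% → $0.24
Tax on groceries = $0.24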